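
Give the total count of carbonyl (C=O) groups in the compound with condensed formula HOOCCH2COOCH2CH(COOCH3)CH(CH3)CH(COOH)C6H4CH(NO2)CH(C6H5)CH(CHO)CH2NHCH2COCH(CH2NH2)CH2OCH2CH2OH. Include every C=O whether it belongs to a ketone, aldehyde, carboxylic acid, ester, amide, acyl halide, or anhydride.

6

HOOC: carboxylic acid, 1 C=O (running total 1).
CH2COOCH2: ester, 1 C=O (running total 2).
CH(COOCH3): ester, 1 C=O (running total 3).
CH(COOH): carboxylic acid, 1 C=O (running total 4).
CH(CHO): aldehyde, 1 C=O (running total 5).
CO: ketone, 1 C=O (running total 6).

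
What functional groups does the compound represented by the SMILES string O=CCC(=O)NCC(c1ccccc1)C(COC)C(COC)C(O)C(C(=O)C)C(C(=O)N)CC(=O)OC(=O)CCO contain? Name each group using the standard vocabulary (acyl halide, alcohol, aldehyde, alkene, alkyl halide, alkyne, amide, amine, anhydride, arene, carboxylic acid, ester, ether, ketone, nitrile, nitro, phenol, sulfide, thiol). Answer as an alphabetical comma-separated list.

alcohol, aldehyde, amide, anhydride, arene, ether, ketone

terminal –CHO: carbonyl C bonded to H and C → aldehyde.
–C(=O)–N– linkage → amide (the N is not an amine).
pendant –C6H5: benzene ring → arene.
pendant –CH2OCH3: C–O–C linkage → ether.
pendant –CH2OCH3: C–O–C linkage → ether.
–OH on an sp³ carbon → alcohol (secondary).
pendant –COCH3: carbonyl C bonded to two carbons → ketone.
pendant –CONH2: carbonyl C bonded to C and N → amide.
two acyl groups sharing one oxygen, –C(=O)–O–C(=O)– → anhydride.
–OH on an sp³ carbon → alcohol.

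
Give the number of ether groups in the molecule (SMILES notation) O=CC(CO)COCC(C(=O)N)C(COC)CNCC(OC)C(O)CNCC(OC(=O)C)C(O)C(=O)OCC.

terminal –CHO: carbonyl C bonded to H and C → aldehyde.
pendant –CH2OH on an sp³ backbone C → alcohol.
C–O–C with sp³ carbons on both sides and no adjacent C=O → ether.
pendant –CONH2: carbonyl C bonded to C and N → amide.
pendant –CH2OCH3: C–O–C linkage → ether.
C–N–C with sp³ carbons and no adjacent C=O → amine (secondary).
pendant –OCH3: C–O–C with sp³ C, no adjacent C=O → ether.
–OH on an sp³ carbon → alcohol (secondary).
C–N–C with sp³ carbons and no adjacent C=O → amine (secondary).
pendant –OC(=O)CH3: an acyloxy group → ester.
–OH on an sp³ carbon → alcohol (secondary).
–C(=O)OCH2CH3: carbonyl C bonded to C and to –OEt → ester.
Ether appears at: CH2OCH2, CH(CH2OCH3), CH(OCH3) → 3.

3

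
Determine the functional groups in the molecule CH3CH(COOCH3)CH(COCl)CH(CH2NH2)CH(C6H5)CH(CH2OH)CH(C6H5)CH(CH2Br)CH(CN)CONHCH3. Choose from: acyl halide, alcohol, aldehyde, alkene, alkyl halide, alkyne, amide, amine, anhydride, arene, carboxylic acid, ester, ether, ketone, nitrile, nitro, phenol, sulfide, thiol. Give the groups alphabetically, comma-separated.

Reading the structure from left to right:
  CH(COOCH3): pendant –COOCH3: carbonyl C bonded to C and –OCH3 → ester.
  CH(COCl): pendant –C(=O)X: carbonyl C bonded to C and halogen → acyl halide.
  CH(CH2NH2): pendant –CH2NH2: N on sp³ C, no adjacent C=O → amine.
  CH(C6H5): pendant –C6H5: benzene ring → arene.
  CH(CH2OH): pendant –CH2OH on an sp³ backbone C → alcohol.
  CH(C6H5): pendant –C6H5: benzene ring → arene.
  CH(CH2Br): pendant –CH2X: halogen on sp³ carbon → alkyl halide.
  CH(CN): pendant –C≡N: nitrile.
  CONHCH3: –C(=O)NHCH3: carbonyl C bonded to C and to N → amide (the N is not an amine).

acyl halide, alcohol, alkyl halide, amide, amine, arene, ester, nitrile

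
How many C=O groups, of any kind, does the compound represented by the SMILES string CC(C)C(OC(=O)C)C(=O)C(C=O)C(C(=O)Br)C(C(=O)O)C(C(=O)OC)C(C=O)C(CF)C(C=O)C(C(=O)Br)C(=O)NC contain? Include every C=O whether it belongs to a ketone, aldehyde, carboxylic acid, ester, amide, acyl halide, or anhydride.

CH(OCOCH3): ester, 1 C=O (running total 1).
CO: ketone, 1 C=O (running total 2).
CH(CHO): aldehyde, 1 C=O (running total 3).
CH(COBr): acyl halide, 1 C=O (running total 4).
CH(COOH): carboxylic acid, 1 C=O (running total 5).
CH(COOCH3): ester, 1 C=O (running total 6).
CH(CHO): aldehyde, 1 C=O (running total 7).
CH(CHO): aldehyde, 1 C=O (running total 8).
CH(COBr): acyl halide, 1 C=O (running total 9).
CONHCH3: amide, 1 C=O (running total 10).

10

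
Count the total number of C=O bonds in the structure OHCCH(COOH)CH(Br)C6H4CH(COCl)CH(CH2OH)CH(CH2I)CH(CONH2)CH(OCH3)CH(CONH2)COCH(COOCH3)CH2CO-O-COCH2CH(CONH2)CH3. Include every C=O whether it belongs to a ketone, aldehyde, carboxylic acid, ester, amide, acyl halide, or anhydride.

10

OHC: aldehyde, 1 C=O (running total 1).
CH(COOH): carboxylic acid, 1 C=O (running total 2).
CH(COCl): acyl halide, 1 C=O (running total 3).
CH(CONH2): amide, 1 C=O (running total 4).
CH(CONH2): amide, 1 C=O (running total 5).
CO: ketone, 1 C=O (running total 6).
CH(COOCH3): ester, 1 C=O (running total 7).
CH2CO-O-COCH2: anhydride, 2 C=O (running total 9).
CH(CONH2): amide, 1 C=O (running total 10).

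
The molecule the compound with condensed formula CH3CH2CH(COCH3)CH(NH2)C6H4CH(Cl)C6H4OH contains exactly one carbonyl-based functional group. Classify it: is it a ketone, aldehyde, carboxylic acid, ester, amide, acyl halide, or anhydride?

The carbonyl is in the CH(COCH3) segment: pendant –COCH3: carbonyl C bonded to two carbons → ketone.

ketone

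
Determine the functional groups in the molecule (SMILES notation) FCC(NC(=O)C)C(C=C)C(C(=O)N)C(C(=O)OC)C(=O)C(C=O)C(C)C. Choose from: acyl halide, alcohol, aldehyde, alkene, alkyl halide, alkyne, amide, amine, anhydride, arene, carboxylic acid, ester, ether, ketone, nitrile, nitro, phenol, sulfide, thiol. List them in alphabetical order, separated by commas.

aldehyde, alkene, alkyl halide, amide, ester, ketone

halogen on an sp³ carbon → alkyl halide.
pendant –NHC(=O)CH3: N bonded to a carbonyl → amide (not amine).
pendant –CH=CH2: C=C double bond → alkene.
pendant –CONH2: carbonyl C bonded to C and N → amide.
pendant –COOCH3: carbonyl C bonded to C and –OCH3 → ester.
–C(=O)– with carbon on both sides → ketone.
pendant –CHO: carbonyl C bonded to C and H → aldehyde.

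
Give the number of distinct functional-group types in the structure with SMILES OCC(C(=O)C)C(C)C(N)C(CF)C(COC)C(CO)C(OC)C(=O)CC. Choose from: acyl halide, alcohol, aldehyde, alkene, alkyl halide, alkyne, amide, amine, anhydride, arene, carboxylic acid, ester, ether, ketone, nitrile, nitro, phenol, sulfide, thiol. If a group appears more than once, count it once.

Reading the structure from left to right:
  HOCH2: HO– on an sp³ carbon → alcohol.
  CH(COCH3): pendant –COCH3: carbonyl C bonded to two carbons → ketone.
  CH(NH2): –NH2 on an sp³ carbon with no adjacent C=O → amine.
  CH(CH2F): pendant –CH2X: halogen on sp³ carbon → alkyl halide.
  CH(CH2OCH3): pendant –CH2OCH3: C–O–C linkage → ether.
  CH(CH2OH): pendant –CH2OH on an sp³ backbone C → alcohol.
  CH(OCH3): pendant –OCH3: C–O–C with sp³ C, no adjacent C=O → ether.
  CO: –C(=O)– with carbon on both sides → ketone.
Distinct types present: alcohol, alkyl halide, amine, ether, ketone.

5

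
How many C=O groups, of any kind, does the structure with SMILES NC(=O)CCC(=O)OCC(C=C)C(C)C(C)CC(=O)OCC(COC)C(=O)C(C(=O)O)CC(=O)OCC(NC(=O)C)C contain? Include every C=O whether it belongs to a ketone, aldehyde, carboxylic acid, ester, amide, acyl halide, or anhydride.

7

H2NCO: amide, 1 C=O (running total 1).
CH2COOCH2: ester, 1 C=O (running total 2).
CH2COOCH2: ester, 1 C=O (running total 3).
CO: ketone, 1 C=O (running total 4).
CH(COOH): carboxylic acid, 1 C=O (running total 5).
CH2COOCH2: ester, 1 C=O (running total 6).
CH(NHCOCH3): amide, 1 C=O (running total 7).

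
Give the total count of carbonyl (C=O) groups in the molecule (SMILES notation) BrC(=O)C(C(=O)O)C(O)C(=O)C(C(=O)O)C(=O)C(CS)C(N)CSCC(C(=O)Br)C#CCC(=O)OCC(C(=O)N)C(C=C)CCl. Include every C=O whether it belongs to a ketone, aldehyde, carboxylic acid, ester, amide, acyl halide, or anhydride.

BrCO: acyl halide, 1 C=O (running total 1).
CH(COOH): carboxylic acid, 1 C=O (running total 2).
CO: ketone, 1 C=O (running total 3).
CH(COOH): carboxylic acid, 1 C=O (running total 4).
CO: ketone, 1 C=O (running total 5).
CH(COBr): acyl halide, 1 C=O (running total 6).
CH2COOCH2: ester, 1 C=O (running total 7).
CH(CONH2): amide, 1 C=O (running total 8).

8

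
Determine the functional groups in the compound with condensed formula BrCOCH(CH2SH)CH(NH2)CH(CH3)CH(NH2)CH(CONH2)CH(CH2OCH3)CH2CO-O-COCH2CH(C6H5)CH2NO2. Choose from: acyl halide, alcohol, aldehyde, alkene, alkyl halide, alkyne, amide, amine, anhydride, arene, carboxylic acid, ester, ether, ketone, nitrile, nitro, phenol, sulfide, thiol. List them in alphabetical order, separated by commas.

–C(=O)Br: carbonyl C bonded to C and to a halogen → acyl halide (not alkyl halide).
pendant –CH2SH → thiol.
–NH2 on an sp³ carbon with no adjacent C=O → amine.
–NH2 on an sp³ carbon with no adjacent C=O → amine.
pendant –CONH2: carbonyl C bonded to C and N → amide.
pendant –CH2OCH3: C–O–C linkage → ether.
two acyl groups sharing one oxygen, –C(=O)–O–C(=O)– → anhydride.
pendant –C6H5: benzene ring → arene.
–NO2 on carbon → nitro group.

acyl halide, amide, amine, anhydride, arene, ether, nitro, thiol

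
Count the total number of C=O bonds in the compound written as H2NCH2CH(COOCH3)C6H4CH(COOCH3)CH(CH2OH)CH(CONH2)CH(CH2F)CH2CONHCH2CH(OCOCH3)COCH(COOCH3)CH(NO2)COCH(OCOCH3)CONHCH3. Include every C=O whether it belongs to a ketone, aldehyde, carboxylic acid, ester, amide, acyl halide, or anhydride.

10

CH(COOCH3): ester, 1 C=O (running total 1).
CH(COOCH3): ester, 1 C=O (running total 2).
CH(CONH2): amide, 1 C=O (running total 3).
CH2CONHCH2: amide, 1 C=O (running total 4).
CH(OCOCH3): ester, 1 C=O (running total 5).
CO: ketone, 1 C=O (running total 6).
CH(COOCH3): ester, 1 C=O (running total 7).
CO: ketone, 1 C=O (running total 8).
CH(OCOCH3): ester, 1 C=O (running total 9).
CONHCH3: amide, 1 C=O (running total 10).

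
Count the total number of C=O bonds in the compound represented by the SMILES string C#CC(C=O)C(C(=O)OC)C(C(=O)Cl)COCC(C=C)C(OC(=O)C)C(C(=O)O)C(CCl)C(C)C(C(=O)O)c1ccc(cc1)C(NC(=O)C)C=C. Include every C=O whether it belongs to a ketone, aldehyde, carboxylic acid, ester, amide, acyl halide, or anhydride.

7

CH(CHO): aldehyde, 1 C=O (running total 1).
CH(COOCH3): ester, 1 C=O (running total 2).
CH(COCl): acyl halide, 1 C=O (running total 3).
CH(OCOCH3): ester, 1 C=O (running total 4).
CH(COOH): carboxylic acid, 1 C=O (running total 5).
CH(COOH): carboxylic acid, 1 C=O (running total 6).
CH(NHCOCH3): amide, 1 C=O (running total 7).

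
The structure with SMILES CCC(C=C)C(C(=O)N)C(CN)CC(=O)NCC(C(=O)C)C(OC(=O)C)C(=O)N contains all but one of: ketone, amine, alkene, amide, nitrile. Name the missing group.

alkene: present (CH(CH=CH2) — pendant –CH=CH2: C=C double bond → alkene).
amide: present (CH(CONH2) — pendant –CONH2: carbonyl C bonded to C and N → amide).
amine: present (CH(CH2NH2) — pendant –CH2NH2: N on sp³ C, no adjacent C=O → amine).
ketone: present (CH(COCH3) — pendant –COCH3: carbonyl C bonded to two carbons → ketone).
nitrile: no segment matches this pattern.

nitrile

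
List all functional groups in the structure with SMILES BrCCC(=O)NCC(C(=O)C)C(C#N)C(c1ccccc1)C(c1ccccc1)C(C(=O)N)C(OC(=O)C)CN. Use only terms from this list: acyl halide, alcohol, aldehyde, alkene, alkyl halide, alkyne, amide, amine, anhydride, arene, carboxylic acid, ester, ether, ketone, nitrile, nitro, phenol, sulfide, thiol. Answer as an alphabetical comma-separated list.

alkyl halide, amide, amine, arene, ester, ketone, nitrile

Reading the structure from left to right:
  BrCH2: halogen on an sp³ carbon → alkyl halide.
  CH2CONHCH2: –C(=O)–N– linkage → amide (the N is not an amine).
  CH(COCH3): pendant –COCH3: carbonyl C bonded to two carbons → ketone.
  CH(CN): pendant –C≡N: nitrile.
  CH(C6H5): pendant –C6H5: benzene ring → arene.
  CH(C6H5): pendant –C6H5: benzene ring → arene.
  CH(CONH2): pendant –CONH2: carbonyl C bonded to C and N → amide.
  CH(OCOCH3): pendant –OC(=O)CH3: an acyloxy group → ester.
  CH2NH2: –NH2 on an sp³ carbon with no adjacent C=O → amine.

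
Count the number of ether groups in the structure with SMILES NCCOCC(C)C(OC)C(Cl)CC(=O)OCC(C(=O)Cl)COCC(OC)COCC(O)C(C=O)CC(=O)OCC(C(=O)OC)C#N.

Reading the structure from left to right:
  H2NCH2: –NH2 on an sp³ carbon with no adjacent C=O → amine.
  CH2OCH2: C–O–C with sp³ carbons on both sides and no adjacent C=O → ether.
  CH(OCH3): pendant –OCH3: C–O–C with sp³ C, no adjacent C=O → ether.
  CH(Cl): halogen on an sp³ carbon → alkyl halide.
  CH2COOCH2: –C(=O)–O–C with C on the carbonyl side → ester.
  CH(COCl): pendant –C(=O)X: carbonyl C bonded to C and halogen → acyl halide.
  CH2OCH2: C–O–C with sp³ carbons on both sides and no adjacent C=O → ether.
  CH(OCH3): pendant –OCH3: C–O–C with sp³ C, no adjacent C=O → ether.
  CH2OCH2: C–O–C with sp³ carbons on both sides and no adjacent C=O → ether.
  CH(OH): –OH on an sp³ carbon → alcohol (secondary).
  CH(CHO): pendant –CHO: carbonyl C bonded to C and H → aldehyde.
  CH2COOCH2: –C(=O)–O–C with C on the carbonyl side → ester.
  CH(COOCH3): pendant –COOCH3: carbonyl C bonded to C and –OCH3 → ester.
  CN: –C≡N: carbon triple-bonded to nitrogen → nitrile.
Ether appears at: CH2OCH2, CH(OCH3), CH2OCH2, CH(OCH3), CH2OCH2 → 5.

5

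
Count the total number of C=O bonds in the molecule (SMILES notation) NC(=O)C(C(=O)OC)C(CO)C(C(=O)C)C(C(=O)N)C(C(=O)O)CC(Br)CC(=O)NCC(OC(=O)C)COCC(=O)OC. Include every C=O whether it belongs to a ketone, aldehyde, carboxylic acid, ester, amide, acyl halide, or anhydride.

H2NCO: amide, 1 C=O (running total 1).
CH(COOCH3): ester, 1 C=O (running total 2).
CH(COCH3): ketone, 1 C=O (running total 3).
CH(CONH2): amide, 1 C=O (running total 4).
CH(COOH): carboxylic acid, 1 C=O (running total 5).
CH2CONHCH2: amide, 1 C=O (running total 6).
CH(OCOCH3): ester, 1 C=O (running total 7).
COOCH3: ester, 1 C=O (running total 8).

8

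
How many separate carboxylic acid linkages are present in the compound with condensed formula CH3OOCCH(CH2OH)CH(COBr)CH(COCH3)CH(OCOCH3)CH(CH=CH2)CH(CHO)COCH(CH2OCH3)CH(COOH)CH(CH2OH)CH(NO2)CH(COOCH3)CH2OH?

1

CH3O–C(=O)–: carbonyl C bonded to C and to –OCH3 → ester (not ketone + ether).
pendant –CH2OH on an sp³ backbone C → alcohol.
pendant –C(=O)X: carbonyl C bonded to C and halogen → acyl halide.
pendant –COCH3: carbonyl C bonded to two carbons → ketone.
pendant –OC(=O)CH3: an acyloxy group → ester.
pendant –CH=CH2: C=C double bond → alkene.
pendant –CHO: carbonyl C bonded to C and H → aldehyde.
–C(=O)– with carbon on both sides → ketone.
pendant –CH2OCH3: C–O–C linkage → ether.
pendant –COOH: carbonyl C bonded to C and –OH → carboxylic acid.
pendant –CH2OH on an sp³ backbone C → alcohol.
–NO2 on an sp³ carbon → nitro (the N=O is not a carbonyl).
pendant –COOCH3: carbonyl C bonded to C and –OCH3 → ester.
–OH on an sp³ carbon → alcohol.
Carboxylic acid appears at: CH(COOH) → 1.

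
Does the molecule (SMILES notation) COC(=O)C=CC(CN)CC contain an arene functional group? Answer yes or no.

Working along the chain:
  CH3OOC: CH3O–C(=O)–: carbonyl C bonded to C and to –OCH3 → ester (not ketone + ether).
  CH=CH: C=C double bond → alkene.
  CH(CH2NH2): pendant –CH2NH2: N on sp³ C, no adjacent C=O → amine.
The groups actually present are: alkene, amine, ester.

no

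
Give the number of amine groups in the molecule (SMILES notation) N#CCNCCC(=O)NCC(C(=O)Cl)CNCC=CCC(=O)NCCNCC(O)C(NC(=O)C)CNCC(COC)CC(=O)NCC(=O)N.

4

N≡C–: carbon triple-bonded to nitrogen → nitrile.
C–N–C with sp³ carbons and no adjacent C=O → amine (secondary).
–C(=O)–N– linkage → amide (the N is not an amine).
pendant –C(=O)X: carbonyl C bonded to C and halogen → acyl halide.
C–N–C with sp³ carbons and no adjacent C=O → amine (secondary).
C=C double bond → alkene.
–C(=O)–N– linkage → amide (the N is not an amine).
C–N–C with sp³ carbons and no adjacent C=O → amine (secondary).
–OH on an sp³ carbon → alcohol (secondary).
pendant –NHC(=O)CH3: N bonded to a carbonyl → amide (not amine).
C–N–C with sp³ carbons and no adjacent C=O → amine (secondary).
pendant –CH2OCH3: C–O–C linkage → ether.
–C(=O)–N– linkage → amide (the N is not an amine).
–C(=O)NH2: carbonyl C bonded to C and to N → amide (the N is not a separate amine).
Amine appears at: CH2NHCH2, CH2NHCH2, CH2NHCH2, CH2NHCH2 → 4.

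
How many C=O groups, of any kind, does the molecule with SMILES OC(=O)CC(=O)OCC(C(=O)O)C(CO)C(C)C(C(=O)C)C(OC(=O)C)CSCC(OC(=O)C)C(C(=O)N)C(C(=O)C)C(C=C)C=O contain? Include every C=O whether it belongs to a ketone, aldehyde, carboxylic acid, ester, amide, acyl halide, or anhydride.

HOOC: carboxylic acid, 1 C=O (running total 1).
CH2COOCH2: ester, 1 C=O (running total 2).
CH(COOH): carboxylic acid, 1 C=O (running total 3).
CH(COCH3): ketone, 1 C=O (running total 4).
CH(OCOCH3): ester, 1 C=O (running total 5).
CH(OCOCH3): ester, 1 C=O (running total 6).
CH(CONH2): amide, 1 C=O (running total 7).
CH(COCH3): ketone, 1 C=O (running total 8).
CHO: aldehyde, 1 C=O (running total 9).

9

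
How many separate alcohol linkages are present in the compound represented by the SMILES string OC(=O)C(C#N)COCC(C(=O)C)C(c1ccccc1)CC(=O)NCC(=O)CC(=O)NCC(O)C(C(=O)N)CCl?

–COOH: carbonyl C bonded to –OH and C → carboxylic acid (the –OH is not a separate alcohol).
pendant –C≡N: nitrile.
C–O–C with sp³ carbons on both sides and no adjacent C=O → ether.
pendant –COCH3: carbonyl C bonded to two carbons → ketone.
pendant –C6H5: benzene ring → arene.
–C(=O)–N– linkage → amide (the N is not an amine).
–C(=O)– with carbon on both sides → ketone.
–C(=O)–N– linkage → amide (the N is not an amine).
–OH on an sp³ carbon → alcohol (secondary).
pendant –CONH2: carbonyl C bonded to C and N → amide.
halogen on an sp³ carbon → alkyl halide.
Alcohol appears at: CH(OH) → 1.

1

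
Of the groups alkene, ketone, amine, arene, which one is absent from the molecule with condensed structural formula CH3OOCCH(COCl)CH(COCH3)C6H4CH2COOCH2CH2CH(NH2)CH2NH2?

alkene

arene: present (C6H4 — para-disubstituted benzene ring → arene).
ketone: present (CH(COCH3) — pendant –COCH3: carbonyl C bonded to two carbons → ketone).
amine: present (CH(NH2) — –NH2 on an sp³ carbon with no adjacent C=O → amine).
alkene: absent. In C6H4, the C=C units are part of an aromatic ring, which is an arene, not an isolated alkene.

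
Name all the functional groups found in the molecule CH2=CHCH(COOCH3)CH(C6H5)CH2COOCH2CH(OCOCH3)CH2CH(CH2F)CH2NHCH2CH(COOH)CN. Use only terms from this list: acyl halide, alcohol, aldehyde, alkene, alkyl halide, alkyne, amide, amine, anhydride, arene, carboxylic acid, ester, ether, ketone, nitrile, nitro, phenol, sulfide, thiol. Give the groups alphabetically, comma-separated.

Reading the structure from left to right:
  CH2=CH: C=C double bond → alkene.
  CH(COOCH3): pendant –COOCH3: carbonyl C bonded to C and –OCH3 → ester.
  CH(C6H5): pendant –C6H5: benzene ring → arene.
  CH2COOCH2: –C(=O)–O–C with C on the carbonyl side → ester.
  CH(OCOCH3): pendant –OC(=O)CH3: an acyloxy group → ester.
  CH(CH2F): pendant –CH2X: halogen on sp³ carbon → alkyl halide.
  CH2NHCH2: C–N–C with sp³ carbons and no adjacent C=O → amine (secondary).
  CH(COOH): pendant –COOH: carbonyl C bonded to C and –OH → carboxylic acid.
  CN: –C≡N: carbon triple-bonded to nitrogen → nitrile.

alkene, alkyl halide, amine, arene, carboxylic acid, ester, nitrile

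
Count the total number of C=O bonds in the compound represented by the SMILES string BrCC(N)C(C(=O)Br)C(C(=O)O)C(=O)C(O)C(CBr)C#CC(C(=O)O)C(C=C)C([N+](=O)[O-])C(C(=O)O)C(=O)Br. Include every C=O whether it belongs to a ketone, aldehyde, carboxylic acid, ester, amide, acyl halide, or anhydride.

CH(COBr): acyl halide, 1 C=O (running total 1).
CH(COOH): carboxylic acid, 1 C=O (running total 2).
CO: ketone, 1 C=O (running total 3).
CH(COOH): carboxylic acid, 1 C=O (running total 4).
CH(COOH): carboxylic acid, 1 C=O (running total 5).
COBr: acyl halide, 1 C=O (running total 6).

6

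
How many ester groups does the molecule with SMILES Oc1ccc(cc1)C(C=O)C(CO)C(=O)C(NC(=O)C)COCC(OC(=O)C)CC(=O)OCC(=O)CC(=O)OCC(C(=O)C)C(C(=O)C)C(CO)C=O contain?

Working along the chain:
  HOC6H4: –OH attached directly to an aromatic ring → phenol (not alcohol); the ring itself is an arene.
  CH(CHO): pendant –CHO: carbonyl C bonded to C and H → aldehyde.
  CH(CH2OH): pendant –CH2OH on an sp³ backbone C → alcohol.
  CO: –C(=O)– with carbon on both sides → ketone.
  CH(NHCOCH3): pendant –NHC(=O)CH3: N bonded to a carbonyl → amide (not amine).
  CH2OCH2: C–O–C with sp³ carbons on both sides and no adjacent C=O → ether.
  CH(OCOCH3): pendant –OC(=O)CH3: an acyloxy group → ester.
  CH2COOCH2: –C(=O)–O–C with C on the carbonyl side → ester.
  CO: –C(=O)– with carbon on both sides → ketone.
  CH2COOCH2: –C(=O)–O–C with C on the carbonyl side → ester.
  CH(COCH3): pendant –COCH3: carbonyl C bonded to two carbons → ketone.
  CH(COCH3): pendant –COCH3: carbonyl C bonded to two carbons → ketone.
  CH(CH2OH): pendant –CH2OH on an sp³ backbone C → alcohol.
  CHO: terminal –CHO: carbonyl C bonded to H and C → aldehyde.
Ester appears at: CH(OCOCH3), CH2COOCH2, CH2COOCH2 → 3.

3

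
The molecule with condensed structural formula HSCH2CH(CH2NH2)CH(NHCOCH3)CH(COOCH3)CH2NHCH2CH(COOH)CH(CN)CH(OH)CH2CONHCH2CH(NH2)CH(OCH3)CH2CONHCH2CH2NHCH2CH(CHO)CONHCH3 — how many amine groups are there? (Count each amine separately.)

Working along the chain:
  HSCH2: –SH on an sp³ carbon → thiol.
  CH(CH2NH2): pendant –CH2NH2: N on sp³ C, no adjacent C=O → amine.
  CH(NHCOCH3): pendant –NHC(=O)CH3: N bonded to a carbonyl → amide (not amine).
  CH(COOCH3): pendant –COOCH3: carbonyl C bonded to C and –OCH3 → ester.
  CH2NHCH2: C–N–C with sp³ carbons and no adjacent C=O → amine (secondary).
  CH(COOH): pendant –COOH: carbonyl C bonded to C and –OH → carboxylic acid.
  CH(CN): pendant –C≡N: nitrile.
  CH(OH): –OH on an sp³ carbon → alcohol (secondary).
  CH2CONHCH2: –C(=O)–N– linkage → amide (the N is not an amine).
  CH(NH2): –NH2 on an sp³ carbon with no adjacent C=O → amine.
  CH(OCH3): pendant –OCH3: C–O–C with sp³ C, no adjacent C=O → ether.
  CH2CONHCH2: –C(=O)–N– linkage → amide (the N is not an amine).
  CH2NHCH2: C–N–C with sp³ carbons and no adjacent C=O → amine (secondary).
  CH(CHO): pendant –CHO: carbonyl C bonded to C and H → aldehyde.
  CONHCH3: –C(=O)NHCH3: carbonyl C bonded to C and to N → amide (the N is not an amine).
Amine appears at: CH(CH2NH2), CH2NHCH2, CH(NH2), CH2NHCH2 → 4.

4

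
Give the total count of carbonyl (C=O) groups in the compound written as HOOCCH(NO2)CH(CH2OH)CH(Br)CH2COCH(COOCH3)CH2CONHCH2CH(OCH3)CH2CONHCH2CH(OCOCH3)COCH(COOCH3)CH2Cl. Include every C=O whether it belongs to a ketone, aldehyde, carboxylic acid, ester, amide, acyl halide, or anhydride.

HOOC: carboxylic acid, 1 C=O (running total 1).
CO: ketone, 1 C=O (running total 2).
CH(COOCH3): ester, 1 C=O (running total 3).
CH2CONHCH2: amide, 1 C=O (running total 4).
CH2CONHCH2: amide, 1 C=O (running total 5).
CH(OCOCH3): ester, 1 C=O (running total 6).
CO: ketone, 1 C=O (running total 7).
CH(COOCH3): ester, 1 C=O (running total 8).

8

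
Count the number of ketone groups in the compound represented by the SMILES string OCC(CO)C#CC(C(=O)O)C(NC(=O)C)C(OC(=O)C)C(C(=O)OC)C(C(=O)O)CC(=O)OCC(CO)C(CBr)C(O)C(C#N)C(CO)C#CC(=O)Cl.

Working along the chain:
  HOCH2: HO– on an sp³ carbon → alcohol.
  CH(CH2OH): pendant –CH2OH on an sp³ backbone C → alcohol.
  C≡C: C≡C triple bond → alkyne.
  CH(COOH): pendant –COOH: carbonyl C bonded to C and –OH → carboxylic acid.
  CH(NHCOCH3): pendant –NHC(=O)CH3: N bonded to a carbonyl → amide (not amine).
  CH(OCOCH3): pendant –OC(=O)CH3: an acyloxy group → ester.
  CH(COOCH3): pendant –COOCH3: carbonyl C bonded to C and –OCH3 → ester.
  CH(COOH): pendant –COOH: carbonyl C bonded to C and –OH → carboxylic acid.
  CH2COOCH2: –C(=O)–O–C with C on the carbonyl side → ester.
  CH(CH2OH): pendant –CH2OH on an sp³ backbone C → alcohol.
  CH(CH2Br): pendant –CH2X: halogen on sp³ carbon → alkyl halide.
  CH(OH): –OH on an sp³ carbon → alcohol (secondary).
  CH(CN): pendant –C≡N: nitrile.
  CH(CH2OH): pendant –CH2OH on an sp³ backbone C → alcohol.
  C≡C: C≡C triple bond → alkyne.
  COCl: –C(=O)Cl: carbonyl C bonded to C and to a halogen → acyl halide (not alkyl halide).
No segment is a ketone: CH(COOH) is carboxylic acid, not ketone; CH(NHCOCH3) is amide, not ketone; CH(OCOCH3) is ester, not ketone. → 0.

0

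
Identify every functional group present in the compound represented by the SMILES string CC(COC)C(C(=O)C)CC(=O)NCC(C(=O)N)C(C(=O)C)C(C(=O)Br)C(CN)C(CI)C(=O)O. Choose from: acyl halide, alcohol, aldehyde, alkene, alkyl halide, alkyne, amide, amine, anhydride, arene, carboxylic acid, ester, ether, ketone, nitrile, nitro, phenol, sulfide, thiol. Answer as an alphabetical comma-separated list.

pendant –CH2OCH3: C–O–C linkage → ether.
pendant –COCH3: carbonyl C bonded to two carbons → ketone.
–C(=O)–N– linkage → amide (the N is not an amine).
pendant –CONH2: carbonyl C bonded to C and N → amide.
pendant –COCH3: carbonyl C bonded to two carbons → ketone.
pendant –C(=O)X: carbonyl C bonded to C and halogen → acyl halide.
pendant –CH2NH2: N on sp³ C, no adjacent C=O → amine.
pendant –CH2X: halogen on sp³ carbon → alkyl halide.
–COOH: carbonyl C bonded to –OH and C → carboxylic acid (the –OH is not a separate alcohol).

acyl halide, alkyl halide, amide, amine, carboxylic acid, ether, ketone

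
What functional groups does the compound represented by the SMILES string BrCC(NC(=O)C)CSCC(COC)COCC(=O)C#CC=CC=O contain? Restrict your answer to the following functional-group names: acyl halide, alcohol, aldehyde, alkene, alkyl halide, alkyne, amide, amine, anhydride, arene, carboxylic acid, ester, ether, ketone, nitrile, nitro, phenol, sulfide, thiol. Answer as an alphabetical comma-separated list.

Reading the structure from left to right:
  BrCH2: halogen on an sp³ carbon → alkyl halide.
  CH(NHCOCH3): pendant –NHC(=O)CH3: N bonded to a carbonyl → amide (not amine).
  CH2SCH2: C–S–C linkage → sulfide (thioether).
  CH(CH2OCH3): pendant –CH2OCH3: C–O–C linkage → ether.
  CH2OCH2: C–O–C with sp³ carbons on both sides and no adjacent C=O → ether.
  CO: –C(=O)– with carbon on both sides → ketone.
  C≡C: C≡C triple bond → alkyne.
  CH=CH: C=C double bond → alkene.
  CHO: terminal –CHO: carbonyl C bonded to H and C → aldehyde.

aldehyde, alkene, alkyl halide, alkyne, amide, ether, ketone, sulfide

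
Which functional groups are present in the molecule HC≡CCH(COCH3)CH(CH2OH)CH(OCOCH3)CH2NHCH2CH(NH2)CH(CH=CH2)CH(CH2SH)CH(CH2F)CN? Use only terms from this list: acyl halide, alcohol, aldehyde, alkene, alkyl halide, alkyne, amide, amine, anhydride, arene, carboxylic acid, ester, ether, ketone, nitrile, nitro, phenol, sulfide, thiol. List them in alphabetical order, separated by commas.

Working along the chain:
  HC≡C: C≡C triple bond → alkyne.
  CH(COCH3): pendant –COCH3: carbonyl C bonded to two carbons → ketone.
  CH(CH2OH): pendant –CH2OH on an sp³ backbone C → alcohol.
  CH(OCOCH3): pendant –OC(=O)CH3: an acyloxy group → ester.
  CH2NHCH2: C–N–C with sp³ carbons and no adjacent C=O → amine (secondary).
  CH(NH2): –NH2 on an sp³ carbon with no adjacent C=O → amine.
  CH(CH=CH2): pendant –CH=CH2: C=C double bond → alkene.
  CH(CH2SH): pendant –CH2SH → thiol.
  CH(CH2F): pendant –CH2X: halogen on sp³ carbon → alkyl halide.
  CN: –C≡N: carbon triple-bonded to nitrogen → nitrile.

alcohol, alkene, alkyl halide, alkyne, amine, ester, ketone, nitrile, thiol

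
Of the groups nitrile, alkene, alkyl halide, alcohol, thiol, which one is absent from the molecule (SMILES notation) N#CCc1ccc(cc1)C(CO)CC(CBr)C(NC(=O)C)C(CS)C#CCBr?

alcohol: present (CH(CH2OH) — pendant –CH2OH on an sp³ backbone C → alcohol).
nitrile: present (N≡C — N≡C–: carbon triple-bonded to nitrogen → nitrile).
alkyl halide: present (CH(CH2Br) — pendant –CH2X: halogen on sp³ carbon → alkyl halide).
thiol: present (CH(CH2SH) — pendant –CH2SH → thiol).
alkene: absent. In C6H4, the C=C units are part of an aromatic ring, which is an arene, not an isolated alkene.

alkene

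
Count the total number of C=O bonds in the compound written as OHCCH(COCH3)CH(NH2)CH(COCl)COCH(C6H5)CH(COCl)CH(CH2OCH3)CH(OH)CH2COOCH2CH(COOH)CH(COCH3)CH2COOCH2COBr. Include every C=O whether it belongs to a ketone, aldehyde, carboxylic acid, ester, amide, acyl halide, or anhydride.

10

OHC: aldehyde, 1 C=O (running total 1).
CH(COCH3): ketone, 1 C=O (running total 2).
CH(COCl): acyl halide, 1 C=O (running total 3).
CO: ketone, 1 C=O (running total 4).
CH(COCl): acyl halide, 1 C=O (running total 5).
CH2COOCH2: ester, 1 C=O (running total 6).
CH(COOH): carboxylic acid, 1 C=O (running total 7).
CH(COCH3): ketone, 1 C=O (running total 8).
CH2COOCH2: ester, 1 C=O (running total 9).
COBr: acyl halide, 1 C=O (running total 10).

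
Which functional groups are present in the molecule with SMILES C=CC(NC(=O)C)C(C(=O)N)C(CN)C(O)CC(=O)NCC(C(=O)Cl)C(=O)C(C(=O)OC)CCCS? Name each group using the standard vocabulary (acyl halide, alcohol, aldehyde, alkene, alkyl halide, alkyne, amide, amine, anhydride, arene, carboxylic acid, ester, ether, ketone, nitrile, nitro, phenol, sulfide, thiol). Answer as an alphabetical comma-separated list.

acyl halide, alcohol, alkene, amide, amine, ester, ketone, thiol

Taking each segment in turn:
  CH2=CH: C=C double bond → alkene.
  CH(NHCOCH3): pendant –NHC(=O)CH3: N bonded to a carbonyl → amide (not amine).
  CH(CONH2): pendant –CONH2: carbonyl C bonded to C and N → amide.
  CH(CH2NH2): pendant –CH2NH2: N on sp³ C, no adjacent C=O → amine.
  CH(OH): –OH on an sp³ carbon → alcohol (secondary).
  CH2CONHCH2: –C(=O)–N– linkage → amide (the N is not an amine).
  CH(COCl): pendant –C(=O)X: carbonyl C bonded to C and halogen → acyl halide.
  CO: –C(=O)– with carbon on both sides → ketone.
  CH(COOCH3): pendant –COOCH3: carbonyl C bonded to C and –OCH3 → ester.
  CH2SH: –SH on an sp³ carbon → thiol.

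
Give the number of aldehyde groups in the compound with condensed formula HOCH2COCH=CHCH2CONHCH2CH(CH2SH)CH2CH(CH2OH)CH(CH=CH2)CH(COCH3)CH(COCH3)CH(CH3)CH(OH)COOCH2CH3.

0

HO– on an sp³ carbon → alcohol.
–C(=O)– with carbon on both sides → ketone.
C=C double bond → alkene.
–C(=O)–N– linkage → amide (the N is not an amine).
pendant –CH2SH → thiol.
pendant –CH2OH on an sp³ backbone C → alcohol.
pendant –CH=CH2: C=C double bond → alkene.
pendant –COCH3: carbonyl C bonded to two carbons → ketone.
pendant –COCH3: carbonyl C bonded to two carbons → ketone.
–OH on an sp³ carbon → alcohol (secondary).
–C(=O)OCH2CH3: carbonyl C bonded to C and to –OEt → ester.
No segment is a aldehyde: CO is ketone, not aldehyde; CH(COCH3) is ketone, not aldehyde; CH(COCH3) is ketone, not aldehyde. → 0.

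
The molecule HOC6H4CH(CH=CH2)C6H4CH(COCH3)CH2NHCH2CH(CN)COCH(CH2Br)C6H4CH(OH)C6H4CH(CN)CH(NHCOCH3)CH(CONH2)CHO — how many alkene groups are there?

1

–OH attached directly to an aromatic ring → phenol (not alcohol); the ring itself is an arene.
pendant –CH=CH2: C=C double bond → alkene.
para-disubstituted benzene ring → arene.
pendant –COCH3: carbonyl C bonded to two carbons → ketone.
C–N–C with sp³ carbons and no adjacent C=O → amine (secondary).
pendant –C≡N: nitrile.
–C(=O)– with carbon on both sides → ketone.
pendant –CH2X: halogen on sp³ carbon → alkyl halide.
para-disubstituted benzene ring → arene.
–OH on an sp³ carbon → alcohol (secondary).
para-disubstituted benzene ring → arene.
pendant –C≡N: nitrile.
pendant –NHC(=O)CH3: N bonded to a carbonyl → amide (not amine).
pendant –CONH2: carbonyl C bonded to C and N → amide.
terminal –CHO: carbonyl C bonded to H and C → aldehyde.
Alkene appears at: CH(CH=CH2) → 1.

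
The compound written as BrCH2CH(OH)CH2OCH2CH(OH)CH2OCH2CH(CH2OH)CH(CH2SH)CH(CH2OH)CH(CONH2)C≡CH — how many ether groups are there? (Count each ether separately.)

halogen on an sp³ carbon → alkyl halide.
–OH on an sp³ carbon → alcohol (secondary).
C–O–C with sp³ carbons on both sides and no adjacent C=O → ether.
–OH on an sp³ carbon → alcohol (secondary).
C–O–C with sp³ carbons on both sides and no adjacent C=O → ether.
pendant –CH2OH on an sp³ backbone C → alcohol.
pendant –CH2SH → thiol.
pendant –CH2OH on an sp³ backbone C → alcohol.
pendant –CONH2: carbonyl C bonded to C and N → amide.
C≡C triple bond → alkyne.
Ether appears at: CH2OCH2, CH2OCH2 → 2.

2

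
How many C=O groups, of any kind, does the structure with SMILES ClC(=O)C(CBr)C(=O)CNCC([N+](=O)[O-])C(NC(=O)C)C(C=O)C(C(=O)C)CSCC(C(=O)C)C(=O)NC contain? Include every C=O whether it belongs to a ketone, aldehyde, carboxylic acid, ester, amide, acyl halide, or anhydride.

ClCO: acyl halide, 1 C=O (running total 1).
CO: ketone, 1 C=O (running total 2).
CH(NHCOCH3): amide, 1 C=O (running total 3).
CH(CHO): aldehyde, 1 C=O (running total 4).
CH(COCH3): ketone, 1 C=O (running total 5).
CH(COCH3): ketone, 1 C=O (running total 6).
CONHCH3: amide, 1 C=O (running total 7).

7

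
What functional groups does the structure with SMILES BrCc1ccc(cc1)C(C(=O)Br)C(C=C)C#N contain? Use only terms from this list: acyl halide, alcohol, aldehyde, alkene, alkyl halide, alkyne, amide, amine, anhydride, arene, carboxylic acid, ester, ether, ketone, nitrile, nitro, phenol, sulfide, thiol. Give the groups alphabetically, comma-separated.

Reading the structure from left to right:
  BrCH2: halogen on an sp³ carbon → alkyl halide.
  C6H4: para-disubstituted benzene ring → arene.
  CH(COBr): pendant –C(=O)X: carbonyl C bonded to C and halogen → acyl halide.
  CH(CH=CH2): pendant –CH=CH2: C=C double bond → alkene.
  CN: –C≡N: carbon triple-bonded to nitrogen → nitrile.

acyl halide, alkene, alkyl halide, arene, nitrile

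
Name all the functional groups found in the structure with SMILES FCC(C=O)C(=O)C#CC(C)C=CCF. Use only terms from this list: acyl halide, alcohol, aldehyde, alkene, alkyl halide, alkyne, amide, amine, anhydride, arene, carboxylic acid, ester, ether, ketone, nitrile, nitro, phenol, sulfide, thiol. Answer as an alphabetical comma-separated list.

aldehyde, alkene, alkyl halide, alkyne, ketone

Working along the chain:
  FCH2: halogen on an sp³ carbon → alkyl halide.
  CH(CHO): pendant –CHO: carbonyl C bonded to C and H → aldehyde.
  CO: –C(=O)– with carbon on both sides → ketone.
  C≡C: C≡C triple bond → alkyne.
  CH=CH: C=C double bond → alkene.
  CH2F: halogen on an sp³ carbon → alkyl halide.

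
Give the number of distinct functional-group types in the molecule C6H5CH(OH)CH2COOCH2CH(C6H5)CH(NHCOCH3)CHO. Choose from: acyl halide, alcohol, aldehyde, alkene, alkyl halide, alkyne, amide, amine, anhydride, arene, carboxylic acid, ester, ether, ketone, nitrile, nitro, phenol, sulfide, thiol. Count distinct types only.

5

Reading the structure from left to right:
  C6H5: C6H5– phenyl ring → arene.
  CH(OH): –OH on an sp³ carbon → alcohol (secondary).
  CH2COOCH2: –C(=O)–O–C with C on the carbonyl side → ester.
  CH(C6H5): pendant –C6H5: benzene ring → arene.
  CH(NHCOCH3): pendant –NHC(=O)CH3: N bonded to a carbonyl → amide (not amine).
  CHO: terminal –CHO: carbonyl C bonded to H and C → aldehyde.
Distinct types present: alcohol, aldehyde, amide, arene, ester.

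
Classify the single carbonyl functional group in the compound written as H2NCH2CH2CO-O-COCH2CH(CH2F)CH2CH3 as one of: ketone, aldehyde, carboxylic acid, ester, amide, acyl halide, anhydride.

The carbonyl is in the CH2CO-O-COCH2 segment: two acyl groups sharing one oxygen, –C(=O)–O–C(=O)– → anhydride.

anhydride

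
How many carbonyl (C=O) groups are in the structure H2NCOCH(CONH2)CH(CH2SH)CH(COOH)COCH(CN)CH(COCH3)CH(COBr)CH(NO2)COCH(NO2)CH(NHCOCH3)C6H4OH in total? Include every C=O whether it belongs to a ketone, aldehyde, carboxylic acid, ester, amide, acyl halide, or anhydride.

8

H2NCO: amide, 1 C=O (running total 1).
CH(CONH2): amide, 1 C=O (running total 2).
CH(COOH): carboxylic acid, 1 C=O (running total 3).
CO: ketone, 1 C=O (running total 4).
CH(COCH3): ketone, 1 C=O (running total 5).
CH(COBr): acyl halide, 1 C=O (running total 6).
CO: ketone, 1 C=O (running total 7).
CH(NHCOCH3): amide, 1 C=O (running total 8).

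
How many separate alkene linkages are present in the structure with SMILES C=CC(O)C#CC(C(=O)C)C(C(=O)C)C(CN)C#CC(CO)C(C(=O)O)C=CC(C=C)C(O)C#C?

3

Working along the chain:
  CH2=CH: C=C double bond → alkene.
  CH(OH): –OH on an sp³ carbon → alcohol (secondary).
  C≡C: C≡C triple bond → alkyne.
  CH(COCH3): pendant –COCH3: carbonyl C bonded to two carbons → ketone.
  CH(COCH3): pendant –COCH3: carbonyl C bonded to two carbons → ketone.
  CH(CH2NH2): pendant –CH2NH2: N on sp³ C, no adjacent C=O → amine.
  C≡C: C≡C triple bond → alkyne.
  CH(CH2OH): pendant –CH2OH on an sp³ backbone C → alcohol.
  CH(COOH): pendant –COOH: carbonyl C bonded to C and –OH → carboxylic acid.
  CH=CH: C=C double bond → alkene.
  CH(CH=CH2): pendant –CH=CH2: C=C double bond → alkene.
  CH(OH): –OH on an sp³ carbon → alcohol (secondary).
  C≡CH: C≡C triple bond → alkyne.
Alkene appears at: CH2=CH, CH=CH, CH(CH=CH2) → 3.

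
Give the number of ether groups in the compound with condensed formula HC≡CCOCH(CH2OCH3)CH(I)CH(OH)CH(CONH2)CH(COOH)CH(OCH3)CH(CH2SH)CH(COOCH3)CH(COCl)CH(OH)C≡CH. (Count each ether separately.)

Working along the chain:
  HC≡C: C≡C triple bond → alkyne.
  CO: –C(=O)– with carbon on both sides → ketone.
  CH(CH2OCH3): pendant –CH2OCH3: C–O–C linkage → ether.
  CH(I): halogen on an sp³ carbon → alkyl halide.
  CH(OH): –OH on an sp³ carbon → alcohol (secondary).
  CH(CONH2): pendant –CONH2: carbonyl C bonded to C and N → amide.
  CH(COOH): pendant –COOH: carbonyl C bonded to C and –OH → carboxylic acid.
  CH(OCH3): pendant –OCH3: C–O–C with sp³ C, no adjacent C=O → ether.
  CH(CH2SH): pendant –CH2SH → thiol.
  CH(COOCH3): pendant –COOCH3: carbonyl C bonded to C and –OCH3 → ester.
  CH(COCl): pendant –C(=O)X: carbonyl C bonded to C and halogen → acyl halide.
  CH(OH): –OH on an sp³ carbon → alcohol (secondary).
  C≡CH: C≡C triple bond → alkyne.
Ether appears at: CH(CH2OCH3), CH(OCH3) → 2.

2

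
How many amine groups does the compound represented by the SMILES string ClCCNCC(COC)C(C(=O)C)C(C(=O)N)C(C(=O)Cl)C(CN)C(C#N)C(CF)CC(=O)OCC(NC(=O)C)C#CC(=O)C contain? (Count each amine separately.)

2

halogen on an sp³ carbon → alkyl halide.
C–N–C with sp³ carbons and no adjacent C=O → amine (secondary).
pendant –CH2OCH3: C–O–C linkage → ether.
pendant –COCH3: carbonyl C bonded to two carbons → ketone.
pendant –CONH2: carbonyl C bonded to C and N → amide.
pendant –C(=O)X: carbonyl C bonded to C and halogen → acyl halide.
pendant –CH2NH2: N on sp³ C, no adjacent C=O → amine.
pendant –C≡N: nitrile.
pendant –CH2X: halogen on sp³ carbon → alkyl halide.
–C(=O)–O–C with C on the carbonyl side → ester.
pendant –NHC(=O)CH3: N bonded to a carbonyl → amide (not amine).
C≡C triple bond → alkyne.
–C(=O)– with carbon on both sides → ketone.
Amine appears at: CH2NHCH2, CH(CH2NH2) → 2.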